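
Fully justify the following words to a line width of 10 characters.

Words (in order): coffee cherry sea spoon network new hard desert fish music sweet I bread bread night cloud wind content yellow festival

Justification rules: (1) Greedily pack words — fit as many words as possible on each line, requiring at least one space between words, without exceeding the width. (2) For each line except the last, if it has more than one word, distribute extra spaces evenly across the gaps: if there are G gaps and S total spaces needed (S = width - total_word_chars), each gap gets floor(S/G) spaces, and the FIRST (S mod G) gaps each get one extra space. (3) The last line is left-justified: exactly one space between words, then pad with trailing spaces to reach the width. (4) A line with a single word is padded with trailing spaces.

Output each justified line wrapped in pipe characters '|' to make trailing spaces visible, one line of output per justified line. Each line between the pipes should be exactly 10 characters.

Line 1: ['coffee'] (min_width=6, slack=4)
Line 2: ['cherry', 'sea'] (min_width=10, slack=0)
Line 3: ['spoon'] (min_width=5, slack=5)
Line 4: ['network'] (min_width=7, slack=3)
Line 5: ['new', 'hard'] (min_width=8, slack=2)
Line 6: ['desert'] (min_width=6, slack=4)
Line 7: ['fish', 'music'] (min_width=10, slack=0)
Line 8: ['sweet', 'I'] (min_width=7, slack=3)
Line 9: ['bread'] (min_width=5, slack=5)
Line 10: ['bread'] (min_width=5, slack=5)
Line 11: ['night'] (min_width=5, slack=5)
Line 12: ['cloud', 'wind'] (min_width=10, slack=0)
Line 13: ['content'] (min_width=7, slack=3)
Line 14: ['yellow'] (min_width=6, slack=4)
Line 15: ['festival'] (min_width=8, slack=2)

Answer: |coffee    |
|cherry sea|
|spoon     |
|network   |
|new   hard|
|desert    |
|fish music|
|sweet    I|
|bread     |
|bread     |
|night     |
|cloud wind|
|content   |
|yellow    |
|festival  |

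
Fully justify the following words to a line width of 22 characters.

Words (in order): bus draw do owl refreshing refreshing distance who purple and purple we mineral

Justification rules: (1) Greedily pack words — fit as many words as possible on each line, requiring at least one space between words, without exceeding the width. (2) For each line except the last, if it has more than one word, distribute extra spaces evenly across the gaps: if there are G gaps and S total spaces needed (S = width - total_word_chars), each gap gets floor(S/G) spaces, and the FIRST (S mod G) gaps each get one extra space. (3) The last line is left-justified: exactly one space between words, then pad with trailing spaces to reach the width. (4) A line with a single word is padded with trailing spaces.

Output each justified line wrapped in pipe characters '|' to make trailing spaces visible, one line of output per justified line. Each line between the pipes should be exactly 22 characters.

Answer: |bus    draw   do   owl|
|refreshing  refreshing|
|distance   who  purple|
|and purple we mineral |

Derivation:
Line 1: ['bus', 'draw', 'do', 'owl'] (min_width=15, slack=7)
Line 2: ['refreshing', 'refreshing'] (min_width=21, slack=1)
Line 3: ['distance', 'who', 'purple'] (min_width=19, slack=3)
Line 4: ['and', 'purple', 'we', 'mineral'] (min_width=21, slack=1)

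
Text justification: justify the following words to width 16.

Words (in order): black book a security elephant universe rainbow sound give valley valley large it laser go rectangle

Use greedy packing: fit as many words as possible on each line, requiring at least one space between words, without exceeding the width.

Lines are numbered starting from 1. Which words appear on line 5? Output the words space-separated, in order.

Line 1: ['black', 'book', 'a'] (min_width=12, slack=4)
Line 2: ['security'] (min_width=8, slack=8)
Line 3: ['elephant'] (min_width=8, slack=8)
Line 4: ['universe', 'rainbow'] (min_width=16, slack=0)
Line 5: ['sound', 'give'] (min_width=10, slack=6)
Line 6: ['valley', 'valley'] (min_width=13, slack=3)
Line 7: ['large', 'it', 'laser'] (min_width=14, slack=2)
Line 8: ['go', 'rectangle'] (min_width=12, slack=4)

Answer: sound give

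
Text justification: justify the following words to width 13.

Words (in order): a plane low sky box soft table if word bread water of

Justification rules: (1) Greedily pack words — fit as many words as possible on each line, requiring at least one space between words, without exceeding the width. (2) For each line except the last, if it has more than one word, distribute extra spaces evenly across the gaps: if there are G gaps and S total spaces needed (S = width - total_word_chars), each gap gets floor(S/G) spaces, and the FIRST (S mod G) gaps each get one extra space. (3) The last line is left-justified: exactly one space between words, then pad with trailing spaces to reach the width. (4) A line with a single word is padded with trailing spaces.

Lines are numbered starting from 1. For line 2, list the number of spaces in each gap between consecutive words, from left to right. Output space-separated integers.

Line 1: ['a', 'plane', 'low'] (min_width=11, slack=2)
Line 2: ['sky', 'box', 'soft'] (min_width=12, slack=1)
Line 3: ['table', 'if', 'word'] (min_width=13, slack=0)
Line 4: ['bread', 'water'] (min_width=11, slack=2)
Line 5: ['of'] (min_width=2, slack=11)

Answer: 2 1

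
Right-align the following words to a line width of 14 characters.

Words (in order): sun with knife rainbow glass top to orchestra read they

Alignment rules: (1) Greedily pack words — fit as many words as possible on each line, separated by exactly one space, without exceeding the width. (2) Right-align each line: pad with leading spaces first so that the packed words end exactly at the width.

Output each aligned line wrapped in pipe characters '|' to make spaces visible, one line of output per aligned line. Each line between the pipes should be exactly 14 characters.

Answer: |sun with knife|
| rainbow glass|
|        top to|
|orchestra read|
|          they|

Derivation:
Line 1: ['sun', 'with', 'knife'] (min_width=14, slack=0)
Line 2: ['rainbow', 'glass'] (min_width=13, slack=1)
Line 3: ['top', 'to'] (min_width=6, slack=8)
Line 4: ['orchestra', 'read'] (min_width=14, slack=0)
Line 5: ['they'] (min_width=4, slack=10)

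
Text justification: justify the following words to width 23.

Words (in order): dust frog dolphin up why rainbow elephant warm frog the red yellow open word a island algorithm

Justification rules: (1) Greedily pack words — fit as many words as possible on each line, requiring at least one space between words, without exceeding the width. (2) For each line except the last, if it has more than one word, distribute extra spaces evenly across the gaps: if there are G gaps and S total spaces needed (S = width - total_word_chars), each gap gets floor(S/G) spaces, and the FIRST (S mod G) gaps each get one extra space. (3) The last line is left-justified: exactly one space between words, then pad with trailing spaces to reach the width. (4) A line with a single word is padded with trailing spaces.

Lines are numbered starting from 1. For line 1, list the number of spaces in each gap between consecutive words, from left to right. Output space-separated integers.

Line 1: ['dust', 'frog', 'dolphin', 'up'] (min_width=20, slack=3)
Line 2: ['why', 'rainbow', 'elephant'] (min_width=20, slack=3)
Line 3: ['warm', 'frog', 'the', 'red'] (min_width=17, slack=6)
Line 4: ['yellow', 'open', 'word', 'a'] (min_width=18, slack=5)
Line 5: ['island', 'algorithm'] (min_width=16, slack=7)

Answer: 2 2 2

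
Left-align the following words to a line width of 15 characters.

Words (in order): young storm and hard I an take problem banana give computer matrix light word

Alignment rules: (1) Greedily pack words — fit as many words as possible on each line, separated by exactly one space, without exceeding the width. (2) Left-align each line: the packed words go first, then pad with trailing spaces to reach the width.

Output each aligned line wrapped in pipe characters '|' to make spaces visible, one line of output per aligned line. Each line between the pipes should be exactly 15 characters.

Answer: |young storm and|
|hard I an take |
|problem banana |
|give computer  |
|matrix light   |
|word           |

Derivation:
Line 1: ['young', 'storm', 'and'] (min_width=15, slack=0)
Line 2: ['hard', 'I', 'an', 'take'] (min_width=14, slack=1)
Line 3: ['problem', 'banana'] (min_width=14, slack=1)
Line 4: ['give', 'computer'] (min_width=13, slack=2)
Line 5: ['matrix', 'light'] (min_width=12, slack=3)
Line 6: ['word'] (min_width=4, slack=11)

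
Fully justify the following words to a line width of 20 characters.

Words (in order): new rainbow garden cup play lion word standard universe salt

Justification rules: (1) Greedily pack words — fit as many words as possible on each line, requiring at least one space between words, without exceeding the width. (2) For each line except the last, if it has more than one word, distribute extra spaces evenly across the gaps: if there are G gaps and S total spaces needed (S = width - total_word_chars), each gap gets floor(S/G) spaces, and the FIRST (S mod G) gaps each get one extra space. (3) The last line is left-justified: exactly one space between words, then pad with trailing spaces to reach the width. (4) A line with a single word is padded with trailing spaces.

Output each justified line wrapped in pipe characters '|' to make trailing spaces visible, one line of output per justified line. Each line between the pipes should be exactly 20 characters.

Line 1: ['new', 'rainbow', 'garden'] (min_width=18, slack=2)
Line 2: ['cup', 'play', 'lion', 'word'] (min_width=18, slack=2)
Line 3: ['standard', 'universe'] (min_width=17, slack=3)
Line 4: ['salt'] (min_width=4, slack=16)

Answer: |new  rainbow  garden|
|cup  play  lion word|
|standard    universe|
|salt                |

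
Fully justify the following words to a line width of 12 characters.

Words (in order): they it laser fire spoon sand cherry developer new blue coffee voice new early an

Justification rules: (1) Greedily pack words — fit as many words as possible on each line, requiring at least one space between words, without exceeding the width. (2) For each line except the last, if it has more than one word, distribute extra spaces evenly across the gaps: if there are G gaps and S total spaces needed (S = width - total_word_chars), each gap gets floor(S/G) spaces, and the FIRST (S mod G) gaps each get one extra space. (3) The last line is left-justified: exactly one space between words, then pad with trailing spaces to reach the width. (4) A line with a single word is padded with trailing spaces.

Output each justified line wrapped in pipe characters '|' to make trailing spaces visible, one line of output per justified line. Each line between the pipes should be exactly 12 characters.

Line 1: ['they', 'it'] (min_width=7, slack=5)
Line 2: ['laser', 'fire'] (min_width=10, slack=2)
Line 3: ['spoon', 'sand'] (min_width=10, slack=2)
Line 4: ['cherry'] (min_width=6, slack=6)
Line 5: ['developer'] (min_width=9, slack=3)
Line 6: ['new', 'blue'] (min_width=8, slack=4)
Line 7: ['coffee', 'voice'] (min_width=12, slack=0)
Line 8: ['new', 'early', 'an'] (min_width=12, slack=0)

Answer: |they      it|
|laser   fire|
|spoon   sand|
|cherry      |
|developer   |
|new     blue|
|coffee voice|
|new early an|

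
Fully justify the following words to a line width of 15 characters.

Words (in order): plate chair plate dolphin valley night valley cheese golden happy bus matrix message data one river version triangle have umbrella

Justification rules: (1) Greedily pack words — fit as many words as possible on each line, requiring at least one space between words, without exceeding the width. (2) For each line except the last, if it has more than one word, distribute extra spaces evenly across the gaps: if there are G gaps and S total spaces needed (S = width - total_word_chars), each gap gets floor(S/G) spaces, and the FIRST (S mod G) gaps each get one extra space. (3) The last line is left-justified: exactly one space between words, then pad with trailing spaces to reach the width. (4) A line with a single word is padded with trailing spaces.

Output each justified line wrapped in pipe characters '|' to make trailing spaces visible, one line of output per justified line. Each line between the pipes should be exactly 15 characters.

Answer: |plate     chair|
|plate   dolphin|
|valley    night|
|valley   cheese|
|golden    happy|
|bus      matrix|
|message    data|
|one       river|
|version        |
|triangle   have|
|umbrella       |

Derivation:
Line 1: ['plate', 'chair'] (min_width=11, slack=4)
Line 2: ['plate', 'dolphin'] (min_width=13, slack=2)
Line 3: ['valley', 'night'] (min_width=12, slack=3)
Line 4: ['valley', 'cheese'] (min_width=13, slack=2)
Line 5: ['golden', 'happy'] (min_width=12, slack=3)
Line 6: ['bus', 'matrix'] (min_width=10, slack=5)
Line 7: ['message', 'data'] (min_width=12, slack=3)
Line 8: ['one', 'river'] (min_width=9, slack=6)
Line 9: ['version'] (min_width=7, slack=8)
Line 10: ['triangle', 'have'] (min_width=13, slack=2)
Line 11: ['umbrella'] (min_width=8, slack=7)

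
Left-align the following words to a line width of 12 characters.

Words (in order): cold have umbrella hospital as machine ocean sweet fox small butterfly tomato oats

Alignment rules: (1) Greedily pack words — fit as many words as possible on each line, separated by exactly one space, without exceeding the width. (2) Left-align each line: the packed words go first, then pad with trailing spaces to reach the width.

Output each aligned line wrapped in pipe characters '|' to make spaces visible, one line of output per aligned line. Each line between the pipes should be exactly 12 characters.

Line 1: ['cold', 'have'] (min_width=9, slack=3)
Line 2: ['umbrella'] (min_width=8, slack=4)
Line 3: ['hospital', 'as'] (min_width=11, slack=1)
Line 4: ['machine'] (min_width=7, slack=5)
Line 5: ['ocean', 'sweet'] (min_width=11, slack=1)
Line 6: ['fox', 'small'] (min_width=9, slack=3)
Line 7: ['butterfly'] (min_width=9, slack=3)
Line 8: ['tomato', 'oats'] (min_width=11, slack=1)

Answer: |cold have   |
|umbrella    |
|hospital as |
|machine     |
|ocean sweet |
|fox small   |
|butterfly   |
|tomato oats |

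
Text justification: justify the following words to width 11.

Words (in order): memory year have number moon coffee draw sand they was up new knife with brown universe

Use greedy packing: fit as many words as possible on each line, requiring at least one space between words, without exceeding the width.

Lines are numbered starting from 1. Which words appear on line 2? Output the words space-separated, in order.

Answer: have number

Derivation:
Line 1: ['memory', 'year'] (min_width=11, slack=0)
Line 2: ['have', 'number'] (min_width=11, slack=0)
Line 3: ['moon', 'coffee'] (min_width=11, slack=0)
Line 4: ['draw', 'sand'] (min_width=9, slack=2)
Line 5: ['they', 'was', 'up'] (min_width=11, slack=0)
Line 6: ['new', 'knife'] (min_width=9, slack=2)
Line 7: ['with', 'brown'] (min_width=10, slack=1)
Line 8: ['universe'] (min_width=8, slack=3)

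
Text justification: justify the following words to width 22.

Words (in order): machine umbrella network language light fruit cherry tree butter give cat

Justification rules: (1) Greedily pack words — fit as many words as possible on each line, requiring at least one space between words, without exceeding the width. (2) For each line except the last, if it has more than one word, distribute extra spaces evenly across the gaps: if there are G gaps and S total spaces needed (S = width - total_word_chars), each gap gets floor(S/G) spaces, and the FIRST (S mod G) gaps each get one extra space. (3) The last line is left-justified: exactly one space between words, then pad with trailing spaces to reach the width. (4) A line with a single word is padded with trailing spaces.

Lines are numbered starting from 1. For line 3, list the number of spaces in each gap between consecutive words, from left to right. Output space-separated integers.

Line 1: ['machine', 'umbrella'] (min_width=16, slack=6)
Line 2: ['network', 'language', 'light'] (min_width=22, slack=0)
Line 3: ['fruit', 'cherry', 'tree'] (min_width=17, slack=5)
Line 4: ['butter', 'give', 'cat'] (min_width=15, slack=7)

Answer: 4 3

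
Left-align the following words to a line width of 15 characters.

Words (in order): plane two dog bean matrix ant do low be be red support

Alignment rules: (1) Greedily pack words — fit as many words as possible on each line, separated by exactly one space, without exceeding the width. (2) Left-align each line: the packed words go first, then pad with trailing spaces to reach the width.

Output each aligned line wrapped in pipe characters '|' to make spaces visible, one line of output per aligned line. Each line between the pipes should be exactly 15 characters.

Line 1: ['plane', 'two', 'dog'] (min_width=13, slack=2)
Line 2: ['bean', 'matrix', 'ant'] (min_width=15, slack=0)
Line 3: ['do', 'low', 'be', 'be'] (min_width=12, slack=3)
Line 4: ['red', 'support'] (min_width=11, slack=4)

Answer: |plane two dog  |
|bean matrix ant|
|do low be be   |
|red support    |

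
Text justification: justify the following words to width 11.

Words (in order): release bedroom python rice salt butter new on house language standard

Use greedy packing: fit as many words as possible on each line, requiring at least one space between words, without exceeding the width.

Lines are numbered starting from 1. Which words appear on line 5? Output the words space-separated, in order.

Line 1: ['release'] (min_width=7, slack=4)
Line 2: ['bedroom'] (min_width=7, slack=4)
Line 3: ['python', 'rice'] (min_width=11, slack=0)
Line 4: ['salt', 'butter'] (min_width=11, slack=0)
Line 5: ['new', 'on'] (min_width=6, slack=5)
Line 6: ['house'] (min_width=5, slack=6)
Line 7: ['language'] (min_width=8, slack=3)
Line 8: ['standard'] (min_width=8, slack=3)

Answer: new on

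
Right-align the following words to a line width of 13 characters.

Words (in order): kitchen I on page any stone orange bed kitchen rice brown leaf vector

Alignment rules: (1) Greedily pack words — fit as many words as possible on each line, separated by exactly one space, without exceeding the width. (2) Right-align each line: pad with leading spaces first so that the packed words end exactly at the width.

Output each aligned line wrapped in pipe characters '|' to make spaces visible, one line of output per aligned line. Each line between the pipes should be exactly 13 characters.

Answer: | kitchen I on|
|     page any|
| stone orange|
|  bed kitchen|
|   rice brown|
|  leaf vector|

Derivation:
Line 1: ['kitchen', 'I', 'on'] (min_width=12, slack=1)
Line 2: ['page', 'any'] (min_width=8, slack=5)
Line 3: ['stone', 'orange'] (min_width=12, slack=1)
Line 4: ['bed', 'kitchen'] (min_width=11, slack=2)
Line 5: ['rice', 'brown'] (min_width=10, slack=3)
Line 6: ['leaf', 'vector'] (min_width=11, slack=2)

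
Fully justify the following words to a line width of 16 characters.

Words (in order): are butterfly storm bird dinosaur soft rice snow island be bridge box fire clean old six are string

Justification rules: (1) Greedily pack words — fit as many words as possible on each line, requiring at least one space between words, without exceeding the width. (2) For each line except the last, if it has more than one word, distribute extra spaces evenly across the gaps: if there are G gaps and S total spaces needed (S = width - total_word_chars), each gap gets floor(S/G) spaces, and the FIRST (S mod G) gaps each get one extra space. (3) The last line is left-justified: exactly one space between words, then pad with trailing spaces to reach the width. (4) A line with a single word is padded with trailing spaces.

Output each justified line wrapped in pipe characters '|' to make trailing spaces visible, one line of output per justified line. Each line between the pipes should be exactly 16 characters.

Line 1: ['are', 'butterfly'] (min_width=13, slack=3)
Line 2: ['storm', 'bird'] (min_width=10, slack=6)
Line 3: ['dinosaur', 'soft'] (min_width=13, slack=3)
Line 4: ['rice', 'snow', 'island'] (min_width=16, slack=0)
Line 5: ['be', 'bridge', 'box'] (min_width=13, slack=3)
Line 6: ['fire', 'clean', 'old'] (min_width=14, slack=2)
Line 7: ['six', 'are', 'string'] (min_width=14, slack=2)

Answer: |are    butterfly|
|storm       bird|
|dinosaur    soft|
|rice snow island|
|be   bridge  box|
|fire  clean  old|
|six are string  |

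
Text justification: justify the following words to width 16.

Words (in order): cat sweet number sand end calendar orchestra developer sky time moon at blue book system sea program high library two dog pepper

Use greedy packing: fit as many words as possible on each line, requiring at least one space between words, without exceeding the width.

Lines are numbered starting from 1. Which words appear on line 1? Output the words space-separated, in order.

Answer: cat sweet number

Derivation:
Line 1: ['cat', 'sweet', 'number'] (min_width=16, slack=0)
Line 2: ['sand', 'end'] (min_width=8, slack=8)
Line 3: ['calendar'] (min_width=8, slack=8)
Line 4: ['orchestra'] (min_width=9, slack=7)
Line 5: ['developer', 'sky'] (min_width=13, slack=3)
Line 6: ['time', 'moon', 'at'] (min_width=12, slack=4)
Line 7: ['blue', 'book', 'system'] (min_width=16, slack=0)
Line 8: ['sea', 'program', 'high'] (min_width=16, slack=0)
Line 9: ['library', 'two', 'dog'] (min_width=15, slack=1)
Line 10: ['pepper'] (min_width=6, slack=10)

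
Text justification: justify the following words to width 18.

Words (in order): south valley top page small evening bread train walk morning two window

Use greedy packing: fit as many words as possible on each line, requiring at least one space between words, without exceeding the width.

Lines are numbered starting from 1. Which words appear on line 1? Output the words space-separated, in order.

Answer: south valley top

Derivation:
Line 1: ['south', 'valley', 'top'] (min_width=16, slack=2)
Line 2: ['page', 'small', 'evening'] (min_width=18, slack=0)
Line 3: ['bread', 'train', 'walk'] (min_width=16, slack=2)
Line 4: ['morning', 'two', 'window'] (min_width=18, slack=0)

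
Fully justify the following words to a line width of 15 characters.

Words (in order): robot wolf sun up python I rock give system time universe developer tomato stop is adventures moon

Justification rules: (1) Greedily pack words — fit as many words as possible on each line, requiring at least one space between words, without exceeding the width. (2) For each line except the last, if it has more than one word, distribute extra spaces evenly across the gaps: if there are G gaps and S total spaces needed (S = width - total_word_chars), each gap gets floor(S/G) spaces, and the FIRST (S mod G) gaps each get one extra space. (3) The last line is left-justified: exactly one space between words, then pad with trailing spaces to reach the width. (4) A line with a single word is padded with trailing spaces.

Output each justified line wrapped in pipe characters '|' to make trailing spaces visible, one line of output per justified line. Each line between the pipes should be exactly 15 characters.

Answer: |robot  wolf sun|
|up   python   I|
|rock       give|
|system     time|
|universe       |
|developer      |
|tomato  stop is|
|adventures moon|

Derivation:
Line 1: ['robot', 'wolf', 'sun'] (min_width=14, slack=1)
Line 2: ['up', 'python', 'I'] (min_width=11, slack=4)
Line 3: ['rock', 'give'] (min_width=9, slack=6)
Line 4: ['system', 'time'] (min_width=11, slack=4)
Line 5: ['universe'] (min_width=8, slack=7)
Line 6: ['developer'] (min_width=9, slack=6)
Line 7: ['tomato', 'stop', 'is'] (min_width=14, slack=1)
Line 8: ['adventures', 'moon'] (min_width=15, slack=0)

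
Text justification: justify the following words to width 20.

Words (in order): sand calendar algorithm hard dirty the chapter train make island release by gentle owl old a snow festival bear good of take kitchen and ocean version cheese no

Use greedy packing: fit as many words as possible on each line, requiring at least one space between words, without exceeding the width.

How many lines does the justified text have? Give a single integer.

Line 1: ['sand', 'calendar'] (min_width=13, slack=7)
Line 2: ['algorithm', 'hard', 'dirty'] (min_width=20, slack=0)
Line 3: ['the', 'chapter', 'train'] (min_width=17, slack=3)
Line 4: ['make', 'island', 'release'] (min_width=19, slack=1)
Line 5: ['by', 'gentle', 'owl', 'old', 'a'] (min_width=19, slack=1)
Line 6: ['snow', 'festival', 'bear'] (min_width=18, slack=2)
Line 7: ['good', 'of', 'take', 'kitchen'] (min_width=20, slack=0)
Line 8: ['and', 'ocean', 'version'] (min_width=17, slack=3)
Line 9: ['cheese', 'no'] (min_width=9, slack=11)
Total lines: 9

Answer: 9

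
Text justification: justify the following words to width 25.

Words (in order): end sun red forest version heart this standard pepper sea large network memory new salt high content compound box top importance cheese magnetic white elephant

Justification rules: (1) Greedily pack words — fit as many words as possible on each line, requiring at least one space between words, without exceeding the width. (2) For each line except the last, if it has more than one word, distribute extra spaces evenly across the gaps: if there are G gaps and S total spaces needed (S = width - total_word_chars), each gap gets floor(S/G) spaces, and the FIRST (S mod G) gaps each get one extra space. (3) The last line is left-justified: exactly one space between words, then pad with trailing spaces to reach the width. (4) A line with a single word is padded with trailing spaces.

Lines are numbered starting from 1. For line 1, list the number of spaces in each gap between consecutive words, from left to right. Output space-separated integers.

Answer: 4 3 3

Derivation:
Line 1: ['end', 'sun', 'red', 'forest'] (min_width=18, slack=7)
Line 2: ['version', 'heart', 'this'] (min_width=18, slack=7)
Line 3: ['standard', 'pepper', 'sea', 'large'] (min_width=25, slack=0)
Line 4: ['network', 'memory', 'new', 'salt'] (min_width=23, slack=2)
Line 5: ['high', 'content', 'compound', 'box'] (min_width=25, slack=0)
Line 6: ['top', 'importance', 'cheese'] (min_width=21, slack=4)
Line 7: ['magnetic', 'white', 'elephant'] (min_width=23, slack=2)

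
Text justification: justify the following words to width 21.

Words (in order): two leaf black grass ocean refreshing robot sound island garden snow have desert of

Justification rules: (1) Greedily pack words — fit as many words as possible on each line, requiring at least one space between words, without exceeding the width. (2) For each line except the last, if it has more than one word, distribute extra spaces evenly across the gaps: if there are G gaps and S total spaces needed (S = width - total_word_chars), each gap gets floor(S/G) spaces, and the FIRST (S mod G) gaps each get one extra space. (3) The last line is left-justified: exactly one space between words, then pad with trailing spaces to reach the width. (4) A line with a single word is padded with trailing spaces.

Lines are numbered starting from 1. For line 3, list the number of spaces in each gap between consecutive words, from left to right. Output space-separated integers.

Answer: 3 2

Derivation:
Line 1: ['two', 'leaf', 'black', 'grass'] (min_width=20, slack=1)
Line 2: ['ocean', 'refreshing'] (min_width=16, slack=5)
Line 3: ['robot', 'sound', 'island'] (min_width=18, slack=3)
Line 4: ['garden', 'snow', 'have'] (min_width=16, slack=5)
Line 5: ['desert', 'of'] (min_width=9, slack=12)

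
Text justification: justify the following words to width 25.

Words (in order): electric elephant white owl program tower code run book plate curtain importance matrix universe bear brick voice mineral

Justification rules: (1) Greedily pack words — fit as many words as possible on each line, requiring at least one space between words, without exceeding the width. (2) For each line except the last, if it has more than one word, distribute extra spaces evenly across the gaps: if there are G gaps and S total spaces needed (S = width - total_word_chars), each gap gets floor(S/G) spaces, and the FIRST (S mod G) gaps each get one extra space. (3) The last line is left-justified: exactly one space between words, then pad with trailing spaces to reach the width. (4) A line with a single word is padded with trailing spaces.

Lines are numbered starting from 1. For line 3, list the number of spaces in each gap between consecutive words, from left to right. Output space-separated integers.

Answer: 2 2 2

Derivation:
Line 1: ['electric', 'elephant', 'white'] (min_width=23, slack=2)
Line 2: ['owl', 'program', 'tower', 'code'] (min_width=22, slack=3)
Line 3: ['run', 'book', 'plate', 'curtain'] (min_width=22, slack=3)
Line 4: ['importance', 'matrix'] (min_width=17, slack=8)
Line 5: ['universe', 'bear', 'brick', 'voice'] (min_width=25, slack=0)
Line 6: ['mineral'] (min_width=7, slack=18)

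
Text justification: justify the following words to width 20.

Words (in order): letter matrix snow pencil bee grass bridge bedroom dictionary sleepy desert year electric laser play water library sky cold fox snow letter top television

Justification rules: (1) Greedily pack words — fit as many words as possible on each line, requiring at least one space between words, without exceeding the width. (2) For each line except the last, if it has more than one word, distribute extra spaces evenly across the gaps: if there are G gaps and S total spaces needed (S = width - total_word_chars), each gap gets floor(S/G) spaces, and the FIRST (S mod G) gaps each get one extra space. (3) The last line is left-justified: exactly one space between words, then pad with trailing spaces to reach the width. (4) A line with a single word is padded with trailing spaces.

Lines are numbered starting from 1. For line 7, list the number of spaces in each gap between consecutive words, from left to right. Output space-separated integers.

Line 1: ['letter', 'matrix', 'snow'] (min_width=18, slack=2)
Line 2: ['pencil', 'bee', 'grass'] (min_width=16, slack=4)
Line 3: ['bridge', 'bedroom'] (min_width=14, slack=6)
Line 4: ['dictionary', 'sleepy'] (min_width=17, slack=3)
Line 5: ['desert', 'year', 'electric'] (min_width=20, slack=0)
Line 6: ['laser', 'play', 'water'] (min_width=16, slack=4)
Line 7: ['library', 'sky', 'cold', 'fox'] (min_width=20, slack=0)
Line 8: ['snow', 'letter', 'top'] (min_width=15, slack=5)
Line 9: ['television'] (min_width=10, slack=10)

Answer: 1 1 1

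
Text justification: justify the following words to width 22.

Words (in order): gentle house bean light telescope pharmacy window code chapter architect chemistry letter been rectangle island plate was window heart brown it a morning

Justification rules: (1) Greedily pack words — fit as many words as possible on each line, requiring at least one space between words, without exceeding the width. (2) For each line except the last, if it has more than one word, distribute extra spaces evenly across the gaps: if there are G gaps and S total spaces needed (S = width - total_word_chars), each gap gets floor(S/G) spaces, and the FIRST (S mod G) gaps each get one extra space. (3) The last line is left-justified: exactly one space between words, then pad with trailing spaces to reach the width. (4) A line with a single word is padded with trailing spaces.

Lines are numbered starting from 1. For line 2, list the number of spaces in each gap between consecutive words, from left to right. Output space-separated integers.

Answer: 8

Derivation:
Line 1: ['gentle', 'house', 'bean'] (min_width=17, slack=5)
Line 2: ['light', 'telescope'] (min_width=15, slack=7)
Line 3: ['pharmacy', 'window', 'code'] (min_width=20, slack=2)
Line 4: ['chapter', 'architect'] (min_width=17, slack=5)
Line 5: ['chemistry', 'letter', 'been'] (min_width=21, slack=1)
Line 6: ['rectangle', 'island', 'plate'] (min_width=22, slack=0)
Line 7: ['was', 'window', 'heart', 'brown'] (min_width=22, slack=0)
Line 8: ['it', 'a', 'morning'] (min_width=12, slack=10)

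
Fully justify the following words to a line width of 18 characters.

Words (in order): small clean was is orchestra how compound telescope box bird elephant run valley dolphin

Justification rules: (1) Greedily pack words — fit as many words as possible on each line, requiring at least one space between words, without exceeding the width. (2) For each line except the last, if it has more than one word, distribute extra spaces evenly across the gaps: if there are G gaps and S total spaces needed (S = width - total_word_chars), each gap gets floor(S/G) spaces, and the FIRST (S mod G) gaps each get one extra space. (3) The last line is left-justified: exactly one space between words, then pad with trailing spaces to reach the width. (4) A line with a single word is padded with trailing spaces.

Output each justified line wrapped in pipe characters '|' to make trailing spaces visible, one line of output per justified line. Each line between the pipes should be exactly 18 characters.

Answer: |small clean was is|
|orchestra      how|
|compound telescope|
|box  bird elephant|
|run valley dolphin|

Derivation:
Line 1: ['small', 'clean', 'was', 'is'] (min_width=18, slack=0)
Line 2: ['orchestra', 'how'] (min_width=13, slack=5)
Line 3: ['compound', 'telescope'] (min_width=18, slack=0)
Line 4: ['box', 'bird', 'elephant'] (min_width=17, slack=1)
Line 5: ['run', 'valley', 'dolphin'] (min_width=18, slack=0)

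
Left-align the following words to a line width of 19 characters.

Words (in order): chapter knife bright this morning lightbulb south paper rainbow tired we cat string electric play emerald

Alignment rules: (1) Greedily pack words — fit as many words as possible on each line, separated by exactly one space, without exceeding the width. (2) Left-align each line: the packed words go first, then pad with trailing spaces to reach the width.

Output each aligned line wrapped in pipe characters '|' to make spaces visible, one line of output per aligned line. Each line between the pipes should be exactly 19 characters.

Line 1: ['chapter', 'knife'] (min_width=13, slack=6)
Line 2: ['bright', 'this', 'morning'] (min_width=19, slack=0)
Line 3: ['lightbulb', 'south'] (min_width=15, slack=4)
Line 4: ['paper', 'rainbow', 'tired'] (min_width=19, slack=0)
Line 5: ['we', 'cat', 'string'] (min_width=13, slack=6)
Line 6: ['electric', 'play'] (min_width=13, slack=6)
Line 7: ['emerald'] (min_width=7, slack=12)

Answer: |chapter knife      |
|bright this morning|
|lightbulb south    |
|paper rainbow tired|
|we cat string      |
|electric play      |
|emerald            |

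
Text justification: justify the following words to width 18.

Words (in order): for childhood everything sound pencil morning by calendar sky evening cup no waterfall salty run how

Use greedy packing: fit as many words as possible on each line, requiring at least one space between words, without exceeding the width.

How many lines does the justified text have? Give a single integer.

Answer: 7

Derivation:
Line 1: ['for', 'childhood'] (min_width=13, slack=5)
Line 2: ['everything', 'sound'] (min_width=16, slack=2)
Line 3: ['pencil', 'morning', 'by'] (min_width=17, slack=1)
Line 4: ['calendar', 'sky'] (min_width=12, slack=6)
Line 5: ['evening', 'cup', 'no'] (min_width=14, slack=4)
Line 6: ['waterfall', 'salty'] (min_width=15, slack=3)
Line 7: ['run', 'how'] (min_width=7, slack=11)
Total lines: 7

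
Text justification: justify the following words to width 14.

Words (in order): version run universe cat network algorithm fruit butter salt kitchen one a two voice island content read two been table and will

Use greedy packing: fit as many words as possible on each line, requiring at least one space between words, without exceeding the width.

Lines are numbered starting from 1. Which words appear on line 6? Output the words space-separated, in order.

Line 1: ['version', 'run'] (min_width=11, slack=3)
Line 2: ['universe', 'cat'] (min_width=12, slack=2)
Line 3: ['network'] (min_width=7, slack=7)
Line 4: ['algorithm'] (min_width=9, slack=5)
Line 5: ['fruit', 'butter'] (min_width=12, slack=2)
Line 6: ['salt', 'kitchen'] (min_width=12, slack=2)
Line 7: ['one', 'a', 'two'] (min_width=9, slack=5)
Line 8: ['voice', 'island'] (min_width=12, slack=2)
Line 9: ['content', 'read'] (min_width=12, slack=2)
Line 10: ['two', 'been', 'table'] (min_width=14, slack=0)
Line 11: ['and', 'will'] (min_width=8, slack=6)

Answer: salt kitchen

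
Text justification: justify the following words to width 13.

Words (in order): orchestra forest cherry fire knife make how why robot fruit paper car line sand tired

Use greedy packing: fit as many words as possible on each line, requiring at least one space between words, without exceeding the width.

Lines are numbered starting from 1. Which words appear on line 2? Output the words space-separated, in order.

Line 1: ['orchestra'] (min_width=9, slack=4)
Line 2: ['forest', 'cherry'] (min_width=13, slack=0)
Line 3: ['fire', 'knife'] (min_width=10, slack=3)
Line 4: ['make', 'how', 'why'] (min_width=12, slack=1)
Line 5: ['robot', 'fruit'] (min_width=11, slack=2)
Line 6: ['paper', 'car'] (min_width=9, slack=4)
Line 7: ['line', 'sand'] (min_width=9, slack=4)
Line 8: ['tired'] (min_width=5, slack=8)

Answer: forest cherry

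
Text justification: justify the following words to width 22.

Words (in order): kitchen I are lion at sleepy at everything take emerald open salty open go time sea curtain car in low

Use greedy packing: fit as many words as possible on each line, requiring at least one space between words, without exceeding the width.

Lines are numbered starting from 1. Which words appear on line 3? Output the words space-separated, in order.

Line 1: ['kitchen', 'I', 'are', 'lion', 'at'] (min_width=21, slack=1)
Line 2: ['sleepy', 'at', 'everything'] (min_width=20, slack=2)
Line 3: ['take', 'emerald', 'open'] (min_width=17, slack=5)
Line 4: ['salty', 'open', 'go', 'time', 'sea'] (min_width=22, slack=0)
Line 5: ['curtain', 'car', 'in', 'low'] (min_width=18, slack=4)

Answer: take emerald open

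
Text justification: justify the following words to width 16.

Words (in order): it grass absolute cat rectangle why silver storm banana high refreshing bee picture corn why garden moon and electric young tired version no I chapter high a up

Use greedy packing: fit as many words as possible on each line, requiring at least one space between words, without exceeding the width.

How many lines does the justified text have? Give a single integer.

Line 1: ['it', 'grass'] (min_width=8, slack=8)
Line 2: ['absolute', 'cat'] (min_width=12, slack=4)
Line 3: ['rectangle', 'why'] (min_width=13, slack=3)
Line 4: ['silver', 'storm'] (min_width=12, slack=4)
Line 5: ['banana', 'high'] (min_width=11, slack=5)
Line 6: ['refreshing', 'bee'] (min_width=14, slack=2)
Line 7: ['picture', 'corn', 'why'] (min_width=16, slack=0)
Line 8: ['garden', 'moon', 'and'] (min_width=15, slack=1)
Line 9: ['electric', 'young'] (min_width=14, slack=2)
Line 10: ['tired', 'version', 'no'] (min_width=16, slack=0)
Line 11: ['I', 'chapter', 'high', 'a'] (min_width=16, slack=0)
Line 12: ['up'] (min_width=2, slack=14)
Total lines: 12

Answer: 12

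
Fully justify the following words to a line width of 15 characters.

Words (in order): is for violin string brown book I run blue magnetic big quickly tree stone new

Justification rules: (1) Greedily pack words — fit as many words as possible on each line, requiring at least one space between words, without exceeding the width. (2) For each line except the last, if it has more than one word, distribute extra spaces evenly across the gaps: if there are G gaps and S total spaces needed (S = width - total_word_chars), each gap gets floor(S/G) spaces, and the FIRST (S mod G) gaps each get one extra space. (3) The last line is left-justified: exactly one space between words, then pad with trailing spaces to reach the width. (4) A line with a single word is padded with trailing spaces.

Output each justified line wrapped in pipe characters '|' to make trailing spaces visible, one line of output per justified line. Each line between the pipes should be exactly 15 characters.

Answer: |is  for  violin|
|string    brown|
|book I run blue|
|magnetic    big|
|quickly    tree|
|stone new      |

Derivation:
Line 1: ['is', 'for', 'violin'] (min_width=13, slack=2)
Line 2: ['string', 'brown'] (min_width=12, slack=3)
Line 3: ['book', 'I', 'run', 'blue'] (min_width=15, slack=0)
Line 4: ['magnetic', 'big'] (min_width=12, slack=3)
Line 5: ['quickly', 'tree'] (min_width=12, slack=3)
Line 6: ['stone', 'new'] (min_width=9, slack=6)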